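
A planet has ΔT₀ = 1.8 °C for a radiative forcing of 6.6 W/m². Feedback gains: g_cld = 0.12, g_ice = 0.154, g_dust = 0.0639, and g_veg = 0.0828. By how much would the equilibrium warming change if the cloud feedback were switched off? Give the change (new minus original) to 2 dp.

Original: g = 0.4207, ΔT = 1.8/(1−0.4207) = 3.1072 °C.
Without cloud: g' = 0.3007, ΔT' = 1.8/(1−0.3007) = 2.5740 °C.
Change = 2.5740 − 3.1072 = -0.53 °C.

-0.53 °C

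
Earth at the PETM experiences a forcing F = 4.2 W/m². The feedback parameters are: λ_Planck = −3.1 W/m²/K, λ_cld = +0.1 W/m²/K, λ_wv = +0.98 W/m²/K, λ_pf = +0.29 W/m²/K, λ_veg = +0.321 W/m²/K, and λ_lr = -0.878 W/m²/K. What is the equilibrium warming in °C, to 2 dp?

1.84 °C

Net feedback parameter λ = (−3.1) + (+0.1) + (+0.98) + (+0.29) + (+0.321) + (-0.878) = -2.287 W/m²/K.
ΔT = −F/λ = −4.2/(-2.287) = 1.84 °C.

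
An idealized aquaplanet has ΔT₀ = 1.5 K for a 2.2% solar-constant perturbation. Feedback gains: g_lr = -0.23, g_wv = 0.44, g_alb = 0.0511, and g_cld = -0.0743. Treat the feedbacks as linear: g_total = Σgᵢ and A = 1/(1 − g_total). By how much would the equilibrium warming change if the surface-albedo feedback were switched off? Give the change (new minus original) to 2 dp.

Original: g = 0.1868, ΔT = 1.5/(1−0.1868) = 1.8446 K.
Without surface-albedo: g' = 0.1357, ΔT' = 1.5/(1−0.1357) = 1.7355 K.
Change = 1.7355 − 1.8446 = -0.11 K.

-0.11 K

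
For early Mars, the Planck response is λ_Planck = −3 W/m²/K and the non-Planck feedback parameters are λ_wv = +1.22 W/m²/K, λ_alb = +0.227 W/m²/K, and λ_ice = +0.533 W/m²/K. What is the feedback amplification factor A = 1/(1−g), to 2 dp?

2.94

Convert to gains: g_wv = 1.22/3 = 0.4067; g_alb = 0.227/3 = 0.07567; g_ice = 0.533/3 = 0.1777.
Total gain g = 0.66007.
A = 1/(1 − 0.66007) = 2.94.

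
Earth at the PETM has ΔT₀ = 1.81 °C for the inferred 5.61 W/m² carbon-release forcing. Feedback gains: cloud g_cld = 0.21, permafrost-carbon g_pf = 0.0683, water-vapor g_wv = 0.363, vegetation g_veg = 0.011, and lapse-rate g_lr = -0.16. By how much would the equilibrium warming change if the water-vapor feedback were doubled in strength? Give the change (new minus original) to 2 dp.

8.94 °C

Original: g = 0.4923, ΔT = 1.81/(1−0.4923) = 3.5651 °C.
With doubled water-vapor: g' = 0.8553, ΔT' = 1.81/(1−0.8553) = 12.5086 °C.
Change = 12.5086 − 3.5651 = 8.94 °C.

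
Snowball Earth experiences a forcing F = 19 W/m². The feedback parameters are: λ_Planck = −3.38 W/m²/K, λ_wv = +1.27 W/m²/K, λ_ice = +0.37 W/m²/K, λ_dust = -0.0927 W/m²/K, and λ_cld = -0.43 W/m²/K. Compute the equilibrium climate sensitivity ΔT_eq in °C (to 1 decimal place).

8.4 °C

Net feedback parameter λ = (−3.38) + (+1.27) + (+0.37) + (-0.0927) + (-0.43) = -2.2627 W/m²/K.
ΔT = −F/λ = −19/(-2.2627) = 8.4 °C.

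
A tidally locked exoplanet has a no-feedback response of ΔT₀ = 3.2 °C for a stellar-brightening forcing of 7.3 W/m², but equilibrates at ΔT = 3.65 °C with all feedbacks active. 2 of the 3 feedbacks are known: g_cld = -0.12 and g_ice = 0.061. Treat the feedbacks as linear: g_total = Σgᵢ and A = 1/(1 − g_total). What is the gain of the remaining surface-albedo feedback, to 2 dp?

0.18

Amplification A = ΔT/ΔT₀ = 3.65/3.2 = 1.141.
Total gain g = 1 − 1/A = 1 − 1/1.141 = 0.1236.
Known gains sum to -0.12 + 0.061 = -0.059.
g_alb = 0.1236 + 0.059 = 0.18.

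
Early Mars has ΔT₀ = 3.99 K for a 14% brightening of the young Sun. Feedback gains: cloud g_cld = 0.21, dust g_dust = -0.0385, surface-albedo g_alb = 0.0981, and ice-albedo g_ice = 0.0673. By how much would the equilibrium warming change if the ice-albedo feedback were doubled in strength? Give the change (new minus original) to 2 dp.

0.68 K

Original: g = 0.3369, ΔT = 3.99/(1−0.3369) = 6.0172 K.
With doubled ice-albedo: g' = 0.4042, ΔT' = 3.99/(1−0.4042) = 6.6969 K.
Change = 6.6969 − 6.0172 = 0.68 K.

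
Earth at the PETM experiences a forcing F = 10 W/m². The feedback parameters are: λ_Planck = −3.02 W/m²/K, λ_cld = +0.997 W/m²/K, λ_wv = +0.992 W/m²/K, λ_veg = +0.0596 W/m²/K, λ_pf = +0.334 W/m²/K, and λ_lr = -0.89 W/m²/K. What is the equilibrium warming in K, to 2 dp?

Net feedback parameter λ = (−3.02) + (+0.997) + (+0.992) + (+0.0596) + (+0.334) + (-0.89) = -1.5274 W/m²/K.
ΔT = −F/λ = −10/(-1.5274) = 6.55 K.

6.55 K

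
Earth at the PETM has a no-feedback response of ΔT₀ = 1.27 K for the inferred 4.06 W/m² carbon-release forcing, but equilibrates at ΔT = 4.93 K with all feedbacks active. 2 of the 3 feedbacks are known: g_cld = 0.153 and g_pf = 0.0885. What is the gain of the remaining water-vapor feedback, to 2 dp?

0.50

Amplification A = ΔT/ΔT₀ = 4.93/1.27 = 3.882.
Total gain g = 1 − 1/A = 1 − 1/3.882 = 0.7424.
Known gains sum to 0.153 + 0.0885 = 0.2415.
g_wv = 0.7424 − 0.2415 = 0.50.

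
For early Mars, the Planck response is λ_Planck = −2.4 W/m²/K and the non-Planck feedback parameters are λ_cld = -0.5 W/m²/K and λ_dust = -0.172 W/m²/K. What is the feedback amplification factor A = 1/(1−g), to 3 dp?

0.781

Convert to gains: g_cld = -0.5/2.4 = -0.2083; g_dust = -0.172/2.4 = -0.07167.
Total gain g = -0.27997.
A = 1/(1 + 0.27997) = 0.781.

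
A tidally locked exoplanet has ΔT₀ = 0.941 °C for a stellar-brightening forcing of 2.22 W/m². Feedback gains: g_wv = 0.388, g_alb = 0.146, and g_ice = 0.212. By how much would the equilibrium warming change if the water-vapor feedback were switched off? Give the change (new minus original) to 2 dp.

Original: g = 0.746, ΔT = 0.941/(1−0.746) = 3.7047 °C.
Without water-vapor: g' = 0.358, ΔT' = 0.941/(1−0.358) = 1.4657 °C.
Change = 1.4657 − 3.7047 = -2.24 °C.

-2.24 °C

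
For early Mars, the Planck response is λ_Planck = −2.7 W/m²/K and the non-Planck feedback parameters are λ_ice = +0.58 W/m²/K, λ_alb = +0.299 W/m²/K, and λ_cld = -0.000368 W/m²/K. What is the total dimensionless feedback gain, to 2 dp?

Convert to gains: g_ice = 0.58/2.7 = 0.2148; g_alb = 0.299/2.7 = 0.1107; g_cld = -0.000368/2.7 = -0.000136.
Total gain g = 0.325364.

0.33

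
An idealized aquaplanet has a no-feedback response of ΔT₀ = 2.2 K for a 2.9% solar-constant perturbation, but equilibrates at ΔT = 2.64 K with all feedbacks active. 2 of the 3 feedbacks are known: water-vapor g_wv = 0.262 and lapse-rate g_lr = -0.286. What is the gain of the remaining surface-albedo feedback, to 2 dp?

0.19

Amplification A = ΔT/ΔT₀ = 2.64/2.2 = 1.2.
Total gain g = 1 − 1/A = 1 − 1/1.2 = 0.1667.
Known gains sum to 0.262 − 0.286 = -0.024.
g_alb = 0.1667 + 0.024 = 0.19.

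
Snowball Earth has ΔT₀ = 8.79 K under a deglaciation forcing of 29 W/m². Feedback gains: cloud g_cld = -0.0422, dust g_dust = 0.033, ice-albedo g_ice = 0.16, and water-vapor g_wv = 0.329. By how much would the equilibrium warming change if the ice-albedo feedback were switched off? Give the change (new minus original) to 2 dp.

-3.97 K

Original: g = 0.4798, ΔT = 8.79/(1−0.4798) = 16.8973 K.
Without ice-albedo: g' = 0.3198, ΔT' = 8.79/(1−0.3198) = 12.9227 K.
Change = 12.9227 − 16.8973 = -3.97 K.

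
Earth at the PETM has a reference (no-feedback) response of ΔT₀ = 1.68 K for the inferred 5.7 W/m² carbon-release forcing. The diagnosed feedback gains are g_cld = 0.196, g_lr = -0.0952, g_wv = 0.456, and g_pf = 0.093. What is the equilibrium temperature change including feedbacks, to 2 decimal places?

Total gain g = 0.196 − 0.0952 + 0.456 + 0.093 = 0.6498.
Amplification A = 1/(1 − 0.6498) = 2.856.
ΔT = 1.68 × 2.856 = 4.80 K.

4.80 K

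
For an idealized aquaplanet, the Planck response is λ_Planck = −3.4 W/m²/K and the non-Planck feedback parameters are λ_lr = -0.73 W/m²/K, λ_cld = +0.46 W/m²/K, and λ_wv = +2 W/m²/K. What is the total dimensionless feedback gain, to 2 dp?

Convert to gains: g_lr = -0.73/3.4 = -0.2147; g_cld = 0.46/3.4 = 0.1353; g_wv = 2/3.4 = 0.5882.
Total gain g = 0.5088.

0.51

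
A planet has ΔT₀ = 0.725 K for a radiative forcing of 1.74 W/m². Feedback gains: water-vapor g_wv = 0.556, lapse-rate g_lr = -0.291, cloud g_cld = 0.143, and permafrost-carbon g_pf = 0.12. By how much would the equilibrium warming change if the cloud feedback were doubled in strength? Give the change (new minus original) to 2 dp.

Original: g = 0.528, ΔT = 0.725/(1−0.528) = 1.5360 K.
With doubled cloud: g' = 0.671, ΔT' = 0.725/(1−0.671) = 2.2036 K.
Change = 2.2036 − 1.5360 = 0.67 K.

0.67 K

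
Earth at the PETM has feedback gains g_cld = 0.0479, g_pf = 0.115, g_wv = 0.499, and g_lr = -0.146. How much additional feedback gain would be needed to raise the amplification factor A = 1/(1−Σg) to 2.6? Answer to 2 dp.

0.10

Current total gain = 0.5159.
Target gain for A = 2.6: g* = 1 − 1/2.6 = 0.6154.
Additional gain needed = 0.6154 − 0.5159 = 0.10.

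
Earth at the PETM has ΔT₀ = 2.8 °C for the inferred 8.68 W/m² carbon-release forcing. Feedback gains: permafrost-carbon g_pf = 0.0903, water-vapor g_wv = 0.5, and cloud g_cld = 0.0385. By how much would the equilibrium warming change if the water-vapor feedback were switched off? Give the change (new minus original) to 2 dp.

Original: g = 0.6288, ΔT = 2.8/(1−0.6288) = 7.5431 °C.
Without water-vapor: g' = 0.1288, ΔT' = 2.8/(1−0.1288) = 3.2140 °C.
Change = 3.2140 − 7.5431 = -4.33 °C.

-4.33 °C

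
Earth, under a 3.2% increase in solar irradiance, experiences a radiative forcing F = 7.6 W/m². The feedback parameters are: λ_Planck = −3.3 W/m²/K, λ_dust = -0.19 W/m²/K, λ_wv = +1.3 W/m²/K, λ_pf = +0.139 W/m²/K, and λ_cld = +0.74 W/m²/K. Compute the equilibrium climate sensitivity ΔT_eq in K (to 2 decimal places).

5.80 K

Net feedback parameter λ = (−3.3) + (-0.19) + (+1.3) + (+0.139) + (+0.74) = -1.311 W/m²/K.
ΔT = −F/λ = −7.6/(-1.311) = 5.80 K.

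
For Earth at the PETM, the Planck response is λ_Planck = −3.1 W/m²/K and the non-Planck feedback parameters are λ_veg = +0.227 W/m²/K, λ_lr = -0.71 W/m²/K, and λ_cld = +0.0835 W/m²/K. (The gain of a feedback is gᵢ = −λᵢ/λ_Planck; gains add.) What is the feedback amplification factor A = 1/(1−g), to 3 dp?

0.886

Convert to gains: g_veg = 0.227/3.1 = 0.07323; g_lr = -0.71/3.1 = -0.229; g_cld = 0.0835/3.1 = 0.02694.
Total gain g = -0.12883.
A = 1/(1 + 0.12883) = 0.886.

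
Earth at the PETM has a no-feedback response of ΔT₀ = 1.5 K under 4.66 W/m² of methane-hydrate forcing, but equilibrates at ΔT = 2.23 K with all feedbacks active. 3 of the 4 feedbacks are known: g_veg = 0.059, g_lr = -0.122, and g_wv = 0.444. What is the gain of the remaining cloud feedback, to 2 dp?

Amplification A = ΔT/ΔT₀ = 2.23/1.5 = 1.487.
Total gain g = 1 − 1/A = 1 − 1/1.487 = 0.3275.
Known gains sum to 0.059 − 0.122 + 0.444 = 0.381.
g_cld = 0.3275 − 0.381 = -0.05.

-0.05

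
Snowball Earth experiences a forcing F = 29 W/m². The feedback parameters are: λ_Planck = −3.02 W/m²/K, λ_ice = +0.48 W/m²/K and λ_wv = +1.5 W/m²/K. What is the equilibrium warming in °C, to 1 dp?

Net feedback parameter λ = (−3.02) + (+0.48) + (+1.5) = -1.04 W/m²/K.
ΔT = −F/λ = −29/(-1.04) = 27.9 °C.

27.9 °C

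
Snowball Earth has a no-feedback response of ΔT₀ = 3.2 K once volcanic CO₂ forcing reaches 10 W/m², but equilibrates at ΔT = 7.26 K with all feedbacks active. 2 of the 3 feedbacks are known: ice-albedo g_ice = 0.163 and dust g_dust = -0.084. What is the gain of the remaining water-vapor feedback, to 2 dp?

0.48

Amplification A = ΔT/ΔT₀ = 7.26/3.2 = 2.269.
Total gain g = 1 − 1/A = 1 − 1/2.269 = 0.5593.
Known gains sum to 0.163 − 0.084 = 0.079.
g_wv = 0.5593 − 0.079 = 0.48.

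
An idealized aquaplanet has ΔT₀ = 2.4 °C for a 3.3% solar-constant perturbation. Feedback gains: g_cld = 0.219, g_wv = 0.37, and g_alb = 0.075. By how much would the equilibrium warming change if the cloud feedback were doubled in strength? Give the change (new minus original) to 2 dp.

Original: g = 0.664, ΔT = 2.4/(1−0.664) = 7.1429 °C.
With doubled cloud: g' = 0.883, ΔT' = 2.4/(1−0.883) = 20.5128 °C.
Change = 20.5128 − 7.1429 = 13.37 °C.

13.37 °C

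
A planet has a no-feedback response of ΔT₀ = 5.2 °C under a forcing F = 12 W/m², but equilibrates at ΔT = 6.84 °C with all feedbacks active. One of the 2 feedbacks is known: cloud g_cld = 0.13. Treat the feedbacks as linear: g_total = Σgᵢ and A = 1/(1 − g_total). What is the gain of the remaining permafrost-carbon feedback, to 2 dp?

0.11

Amplification A = ΔT/ΔT₀ = 6.84/5.2 = 1.315.
Total gain g = 1 − 1/A = 1 − 1/1.315 = 0.2395.
The known gain is 0.13.
g_pf = 0.2395 − 0.13 = 0.11.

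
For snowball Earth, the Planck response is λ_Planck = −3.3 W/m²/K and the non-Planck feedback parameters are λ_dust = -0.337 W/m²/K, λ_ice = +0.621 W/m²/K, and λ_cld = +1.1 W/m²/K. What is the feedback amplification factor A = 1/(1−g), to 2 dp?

Convert to gains: g_dust = -0.337/3.3 = -0.1021; g_ice = 0.621/3.3 = 0.1882; g_cld = 1.1/3.3 = 0.3333.
Total gain g = 0.4194.
A = 1/(1 − 0.4194) = 1.72.

1.72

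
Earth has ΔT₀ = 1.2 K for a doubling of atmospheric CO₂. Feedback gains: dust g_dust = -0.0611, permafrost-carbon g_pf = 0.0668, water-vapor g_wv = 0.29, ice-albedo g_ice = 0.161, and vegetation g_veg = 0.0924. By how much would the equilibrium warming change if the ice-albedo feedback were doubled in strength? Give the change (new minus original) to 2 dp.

1.48 K

Original: g = 0.5491, ΔT = 1.2/(1−0.5491) = 2.6613 K.
With doubled ice-albedo: g' = 0.7101, ΔT' = 1.2/(1−0.7101) = 4.1394 K.
Change = 4.1394 − 2.6613 = 1.48 K.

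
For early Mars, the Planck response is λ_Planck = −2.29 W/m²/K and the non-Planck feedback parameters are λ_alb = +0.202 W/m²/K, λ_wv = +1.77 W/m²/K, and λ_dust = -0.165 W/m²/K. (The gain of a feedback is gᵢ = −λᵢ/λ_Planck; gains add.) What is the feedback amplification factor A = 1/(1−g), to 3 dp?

4.741

Convert to gains: g_alb = 0.202/2.29 = 0.08821; g_wv = 1.77/2.29 = 0.7729; g_dust = -0.165/2.29 = -0.07205.
Total gain g = 0.78906.
A = 1/(1 − 0.78906) = 4.741.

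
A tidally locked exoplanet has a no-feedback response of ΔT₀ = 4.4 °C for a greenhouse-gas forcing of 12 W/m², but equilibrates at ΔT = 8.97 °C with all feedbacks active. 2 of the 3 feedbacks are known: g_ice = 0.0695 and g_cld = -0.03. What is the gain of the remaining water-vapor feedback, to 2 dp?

Amplification A = ΔT/ΔT₀ = 8.97/4.4 = 2.039.
Total gain g = 1 − 1/A = 1 − 1/2.039 = 0.5096.
Known gains sum to 0.0695 − 0.03 = 0.0395.
g_wv = 0.5096 − 0.0395 = 0.47.

0.47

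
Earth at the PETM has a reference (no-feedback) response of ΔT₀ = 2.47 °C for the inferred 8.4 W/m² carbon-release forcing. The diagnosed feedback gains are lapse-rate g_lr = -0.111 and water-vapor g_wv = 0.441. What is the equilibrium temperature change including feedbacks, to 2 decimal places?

3.69 °C

Total gain g = -0.111 + 0.441 = 0.33.
Amplification A = 1/(1 − 0.33) = 1.493.
ΔT = 2.47 × 1.493 = 3.69 °C.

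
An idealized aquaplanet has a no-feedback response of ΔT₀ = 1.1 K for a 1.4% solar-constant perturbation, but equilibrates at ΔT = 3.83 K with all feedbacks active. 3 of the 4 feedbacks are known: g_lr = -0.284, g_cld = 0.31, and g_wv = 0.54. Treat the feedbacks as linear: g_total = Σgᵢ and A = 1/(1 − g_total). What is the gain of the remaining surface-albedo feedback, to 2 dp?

Amplification A = ΔT/ΔT₀ = 3.83/1.1 = 3.482.
Total gain g = 1 − 1/A = 1 − 1/3.482 = 0.7128.
Known gains sum to -0.284 + 0.31 + 0.54 = 0.566.
g_alb = 0.7128 − 0.566 = 0.15.

0.15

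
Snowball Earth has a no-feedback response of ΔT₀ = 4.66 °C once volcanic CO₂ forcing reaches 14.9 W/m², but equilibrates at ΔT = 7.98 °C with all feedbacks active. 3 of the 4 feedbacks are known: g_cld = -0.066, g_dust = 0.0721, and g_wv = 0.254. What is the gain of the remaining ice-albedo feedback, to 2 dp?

Amplification A = ΔT/ΔT₀ = 7.98/4.66 = 1.712.
Total gain g = 1 − 1/A = 1 − 1/1.712 = 0.4159.
Known gains sum to -0.066 + 0.0721 + 0.254 = 0.2601.
g_ice = 0.4159 − 0.2601 = 0.16.

0.16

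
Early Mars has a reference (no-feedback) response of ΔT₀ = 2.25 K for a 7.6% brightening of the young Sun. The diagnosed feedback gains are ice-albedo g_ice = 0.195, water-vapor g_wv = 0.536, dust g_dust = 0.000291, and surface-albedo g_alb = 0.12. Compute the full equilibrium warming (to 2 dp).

Total gain g = 0.195 + 0.536 + 0.000291 + 0.12 = 0.851291.
Amplification A = 1/(1 − 0.851291) = 6.725.
ΔT = 2.25 × 6.725 = 15.13 K.

15.13 K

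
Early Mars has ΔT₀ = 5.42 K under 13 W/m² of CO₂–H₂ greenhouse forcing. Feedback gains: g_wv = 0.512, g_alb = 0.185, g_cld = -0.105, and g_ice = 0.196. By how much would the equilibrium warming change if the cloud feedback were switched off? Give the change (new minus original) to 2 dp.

Original: g = 0.788, ΔT = 5.42/(1−0.788) = 25.5660 K.
Without cloud: g' = 0.893, ΔT' = 5.42/(1−0.893) = 50.6542 K.
Change = 50.6542 − 25.5660 = 25.09 K.

25.09 K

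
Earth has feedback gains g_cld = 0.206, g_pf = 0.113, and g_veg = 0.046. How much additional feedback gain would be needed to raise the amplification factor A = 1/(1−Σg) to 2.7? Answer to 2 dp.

Current total gain = 0.365.
Target gain for A = 2.7: g* = 1 − 1/2.7 = 0.6296.
Additional gain needed = 0.6296 − 0.365 = 0.26.

0.26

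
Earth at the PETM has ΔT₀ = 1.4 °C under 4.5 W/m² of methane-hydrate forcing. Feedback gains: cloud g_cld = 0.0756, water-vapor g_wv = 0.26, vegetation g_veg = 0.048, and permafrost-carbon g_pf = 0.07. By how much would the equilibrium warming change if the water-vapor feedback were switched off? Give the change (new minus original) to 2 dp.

-0.83 °C

Original: g = 0.4536, ΔT = 1.4/(1−0.4536) = 2.5622 °C.
Without water-vapor: g' = 0.1936, ΔT' = 1.4/(1−0.1936) = 1.7361 °C.
Change = 1.7361 − 2.5622 = -0.83 °C.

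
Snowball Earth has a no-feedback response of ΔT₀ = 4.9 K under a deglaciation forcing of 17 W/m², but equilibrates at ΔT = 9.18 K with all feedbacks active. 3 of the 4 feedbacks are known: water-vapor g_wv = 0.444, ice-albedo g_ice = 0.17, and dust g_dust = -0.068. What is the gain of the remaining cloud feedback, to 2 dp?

Amplification A = ΔT/ΔT₀ = 9.18/4.9 = 1.873.
Total gain g = 1 − 1/A = 1 − 1/1.873 = 0.4661.
Known gains sum to 0.444 + 0.17 − 0.068 = 0.546.
g_cld = 0.4661 − 0.546 = -0.08.

-0.08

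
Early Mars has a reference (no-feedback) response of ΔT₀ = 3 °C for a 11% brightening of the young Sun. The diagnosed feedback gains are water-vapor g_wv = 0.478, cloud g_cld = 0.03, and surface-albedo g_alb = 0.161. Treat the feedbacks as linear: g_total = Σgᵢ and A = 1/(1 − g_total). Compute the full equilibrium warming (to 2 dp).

9.06 °C

Total gain g = 0.478 + 0.03 + 0.161 = 0.669.
Amplification A = 1/(1 − 0.669) = 3.021.
ΔT = 3 × 3.021 = 9.06 °C.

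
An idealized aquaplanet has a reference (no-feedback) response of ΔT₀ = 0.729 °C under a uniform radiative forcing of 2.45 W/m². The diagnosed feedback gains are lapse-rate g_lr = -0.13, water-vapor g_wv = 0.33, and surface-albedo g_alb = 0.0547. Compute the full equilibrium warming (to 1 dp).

Total gain g = -0.13 + 0.33 + 0.0547 = 0.2547.
Amplification A = 1/(1 − 0.2547) = 1.342.
ΔT = 0.729 × 1.342 = 1.0 °C.

1.0 °C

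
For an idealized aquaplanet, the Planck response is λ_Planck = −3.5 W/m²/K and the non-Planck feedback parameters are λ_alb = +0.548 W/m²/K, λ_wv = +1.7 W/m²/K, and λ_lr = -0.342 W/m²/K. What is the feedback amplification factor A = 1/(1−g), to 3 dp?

Convert to gains: g_alb = 0.548/3.5 = 0.1566; g_wv = 1.7/3.5 = 0.4857; g_lr = -0.342/3.5 = -0.09771.
Total gain g = 0.54459.
A = 1/(1 − 0.54459) = 2.196.

2.196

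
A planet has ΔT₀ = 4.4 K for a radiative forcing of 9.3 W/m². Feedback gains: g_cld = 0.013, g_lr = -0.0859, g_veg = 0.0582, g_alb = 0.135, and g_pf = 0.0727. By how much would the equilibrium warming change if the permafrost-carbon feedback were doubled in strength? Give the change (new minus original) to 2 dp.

0.54 K

Original: g = 0.193, ΔT = 4.4/(1−0.193) = 5.4523 K.
With doubled permafrost-carbon: g' = 0.2657, ΔT' = 4.4/(1−0.2657) = 5.9921 K.
Change = 5.9921 − 5.4523 = 0.54 K.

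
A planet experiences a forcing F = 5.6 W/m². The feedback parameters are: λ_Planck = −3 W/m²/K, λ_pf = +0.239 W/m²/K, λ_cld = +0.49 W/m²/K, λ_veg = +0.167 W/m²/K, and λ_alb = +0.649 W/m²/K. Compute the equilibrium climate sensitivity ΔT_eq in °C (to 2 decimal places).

Net feedback parameter λ = (−3) + (+0.239) + (+0.49) + (+0.167) + (+0.649) = -1.455 W/m²/K.
ΔT = −F/λ = −5.6/(-1.455) = 3.85 °C.

3.85 °C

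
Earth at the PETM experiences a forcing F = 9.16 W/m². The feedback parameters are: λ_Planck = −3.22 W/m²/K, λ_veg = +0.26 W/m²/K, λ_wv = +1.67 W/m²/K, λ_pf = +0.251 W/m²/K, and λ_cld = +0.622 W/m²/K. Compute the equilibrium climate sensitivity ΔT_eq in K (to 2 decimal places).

Net feedback parameter λ = (−3.22) + (+0.26) + (+1.67) + (+0.251) + (+0.622) = -0.417 W/m²/K.
ΔT = −F/λ = −9.16/(-0.417) = 21.97 K.

21.97 K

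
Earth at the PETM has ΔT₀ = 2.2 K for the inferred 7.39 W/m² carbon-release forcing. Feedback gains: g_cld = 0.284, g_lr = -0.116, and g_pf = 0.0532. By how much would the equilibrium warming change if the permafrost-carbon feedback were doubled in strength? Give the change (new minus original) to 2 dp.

0.21 K

Original: g = 0.2212, ΔT = 2.2/(1−0.2212) = 2.8249 K.
With doubled permafrost-carbon: g' = 0.2744, ΔT' = 2.2/(1−0.2744) = 3.0320 K.
Change = 3.0320 − 2.8249 = 0.21 K.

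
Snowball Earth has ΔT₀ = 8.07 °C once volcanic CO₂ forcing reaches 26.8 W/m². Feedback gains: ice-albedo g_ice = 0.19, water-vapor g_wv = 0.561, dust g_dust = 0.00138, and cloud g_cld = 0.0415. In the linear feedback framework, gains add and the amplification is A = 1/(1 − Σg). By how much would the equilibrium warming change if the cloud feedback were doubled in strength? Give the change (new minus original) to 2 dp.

Original: g = 0.79388, ΔT = 8.07/(1−0.79388) = 39.1520 °C.
With doubled cloud: g' = 0.83538, ΔT' = 8.07/(1−0.83538) = 49.0220 °C.
Change = 49.0220 − 39.1520 = 9.87 °C.

9.87 °C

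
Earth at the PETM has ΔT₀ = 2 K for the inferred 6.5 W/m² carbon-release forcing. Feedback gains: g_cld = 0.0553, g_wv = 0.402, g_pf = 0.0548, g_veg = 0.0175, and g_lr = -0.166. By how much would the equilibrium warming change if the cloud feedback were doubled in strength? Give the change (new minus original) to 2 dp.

Original: g = 0.3636, ΔT = 2/(1−0.3636) = 3.1427 K.
With doubled cloud: g' = 0.4189, ΔT' = 2/(1−0.4189) = 3.4417 K.
Change = 3.4417 − 3.1427 = 0.30 K.

0.30 K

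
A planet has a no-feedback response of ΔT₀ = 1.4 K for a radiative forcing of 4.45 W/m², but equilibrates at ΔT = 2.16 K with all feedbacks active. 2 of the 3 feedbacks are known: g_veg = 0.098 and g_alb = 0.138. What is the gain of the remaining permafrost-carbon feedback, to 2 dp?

0.12

Amplification A = ΔT/ΔT₀ = 2.16/1.4 = 1.543.
Total gain g = 1 − 1/A = 1 − 1/1.543 = 0.3519.
Known gains sum to 0.098 + 0.138 = 0.236.
g_pf = 0.3519 − 0.236 = 0.12.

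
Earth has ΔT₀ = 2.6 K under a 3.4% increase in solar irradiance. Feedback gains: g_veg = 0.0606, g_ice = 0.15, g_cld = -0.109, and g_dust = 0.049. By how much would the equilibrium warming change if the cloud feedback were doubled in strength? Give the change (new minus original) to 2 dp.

Original: g = 0.1506, ΔT = 2.6/(1−0.1506) = 3.0610 K.
With doubled cloud: g' = 0.0416, ΔT' = 2.6/(1−0.0416) = 2.7129 K.
Change = 2.7129 − 3.0610 = -0.35 K.

-0.35 K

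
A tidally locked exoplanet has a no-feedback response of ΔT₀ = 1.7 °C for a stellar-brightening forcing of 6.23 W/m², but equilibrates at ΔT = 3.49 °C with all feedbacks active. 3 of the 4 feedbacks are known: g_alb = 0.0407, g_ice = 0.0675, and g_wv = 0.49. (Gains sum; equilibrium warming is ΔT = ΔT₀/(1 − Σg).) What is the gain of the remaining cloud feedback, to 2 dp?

Amplification A = ΔT/ΔT₀ = 3.49/1.7 = 2.053.
Total gain g = 1 − 1/A = 1 − 1/2.053 = 0.5129.
Known gains sum to 0.0407 + 0.0675 + 0.49 = 0.5982.
g_cld = 0.5129 − 0.5982 = -0.09.

-0.09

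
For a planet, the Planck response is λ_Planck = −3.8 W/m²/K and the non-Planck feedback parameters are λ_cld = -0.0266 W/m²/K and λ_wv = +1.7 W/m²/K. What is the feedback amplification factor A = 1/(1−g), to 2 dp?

1.79

Convert to gains: g_cld = -0.0266/3.8 = -0.007; g_wv = 1.7/3.8 = 0.4474.
Total gain g = 0.4404.
A = 1/(1 − 0.4404) = 1.79.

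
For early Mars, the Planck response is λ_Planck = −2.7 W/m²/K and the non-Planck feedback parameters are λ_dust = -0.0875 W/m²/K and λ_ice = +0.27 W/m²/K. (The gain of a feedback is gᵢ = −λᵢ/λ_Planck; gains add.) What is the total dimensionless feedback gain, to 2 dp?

0.07

Convert to gains: g_dust = -0.0875/2.7 = -0.03241; g_ice = 0.27/2.7 = 0.1.
Total gain g = 0.06759.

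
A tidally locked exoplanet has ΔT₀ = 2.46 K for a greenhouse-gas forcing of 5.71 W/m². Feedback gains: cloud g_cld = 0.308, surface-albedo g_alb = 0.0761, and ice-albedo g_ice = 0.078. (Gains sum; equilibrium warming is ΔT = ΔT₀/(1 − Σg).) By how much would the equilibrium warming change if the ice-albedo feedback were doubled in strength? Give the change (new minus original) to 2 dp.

Original: g = 0.4621, ΔT = 2.46/(1−0.4621) = 4.5733 K.
With doubled ice-albedo: g' = 0.5401, ΔT' = 2.46/(1−0.5401) = 5.3490 K.
Change = 5.3490 − 4.5733 = 0.78 K.

0.78 K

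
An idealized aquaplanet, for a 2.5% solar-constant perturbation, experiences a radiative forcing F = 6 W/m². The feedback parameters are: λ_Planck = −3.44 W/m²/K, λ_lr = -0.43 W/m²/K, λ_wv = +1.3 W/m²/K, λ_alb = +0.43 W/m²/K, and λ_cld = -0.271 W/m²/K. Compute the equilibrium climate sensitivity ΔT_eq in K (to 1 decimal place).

2.5 K

Net feedback parameter λ = (−3.44) + (-0.43) + (+1.3) + (+0.43) + (-0.271) = -2.411 W/m²/K.
ΔT = −F/λ = −6/(-2.411) = 2.5 K.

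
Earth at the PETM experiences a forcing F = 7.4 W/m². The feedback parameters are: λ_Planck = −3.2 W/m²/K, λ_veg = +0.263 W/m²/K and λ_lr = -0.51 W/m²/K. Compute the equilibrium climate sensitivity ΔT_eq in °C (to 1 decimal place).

2.1 °C

Net feedback parameter λ = (−3.2) + (+0.263) + (-0.51) = -3.447 W/m²/K.
ΔT = −F/λ = −7.4/(-3.447) = 2.1 °C.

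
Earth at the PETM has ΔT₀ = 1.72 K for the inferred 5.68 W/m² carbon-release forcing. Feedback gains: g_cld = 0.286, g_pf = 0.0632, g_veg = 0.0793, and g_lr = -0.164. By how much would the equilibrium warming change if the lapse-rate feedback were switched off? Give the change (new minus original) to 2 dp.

0.67 K

Original: g = 0.2645, ΔT = 1.72/(1−0.2645) = 2.3385 K.
Without lapse-rate: g' = 0.4285, ΔT' = 1.72/(1−0.4285) = 3.0096 K.
Change = 3.0096 − 2.3385 = 0.67 K.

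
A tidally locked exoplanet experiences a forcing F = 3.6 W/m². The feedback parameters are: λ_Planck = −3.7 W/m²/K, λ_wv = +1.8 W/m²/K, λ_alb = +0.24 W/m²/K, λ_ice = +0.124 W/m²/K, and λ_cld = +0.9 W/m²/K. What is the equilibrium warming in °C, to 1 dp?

5.7 °C

Net feedback parameter λ = (−3.7) + (+1.8) + (+0.24) + (+0.124) + (+0.9) = -0.636 W/m²/K.
ΔT = −F/λ = −3.6/(-0.636) = 5.7 °C.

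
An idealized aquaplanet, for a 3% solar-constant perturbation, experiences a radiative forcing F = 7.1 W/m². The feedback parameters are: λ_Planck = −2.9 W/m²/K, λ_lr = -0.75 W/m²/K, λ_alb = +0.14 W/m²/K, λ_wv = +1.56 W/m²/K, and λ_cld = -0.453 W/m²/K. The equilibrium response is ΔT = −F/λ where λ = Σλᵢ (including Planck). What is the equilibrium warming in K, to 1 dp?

Net feedback parameter λ = (−2.9) + (-0.75) + (+0.14) + (+1.56) + (-0.453) = -2.403 W/m²/K.
ΔT = −F/λ = −7.1/(-2.403) = 3.0 K.

3.0 K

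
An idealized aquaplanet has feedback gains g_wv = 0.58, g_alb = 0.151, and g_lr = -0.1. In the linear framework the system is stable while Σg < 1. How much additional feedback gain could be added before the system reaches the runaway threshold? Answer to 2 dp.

Current total gain = 0.58 + 0.151 − 0.1 = 0.631.
Margin to runaway = 1 − 0.631 = 0.37.

0.37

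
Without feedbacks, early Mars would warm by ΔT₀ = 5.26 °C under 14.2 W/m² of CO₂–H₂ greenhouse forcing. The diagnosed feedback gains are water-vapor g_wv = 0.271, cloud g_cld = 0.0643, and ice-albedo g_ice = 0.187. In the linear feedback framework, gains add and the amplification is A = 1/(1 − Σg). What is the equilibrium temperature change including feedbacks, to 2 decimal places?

11.01 °C

Total gain g = 0.271 + 0.0643 + 0.187 = 0.5223.
Amplification A = 1/(1 − 0.5223) = 2.093.
ΔT = 5.26 × 2.093 = 11.01 °C.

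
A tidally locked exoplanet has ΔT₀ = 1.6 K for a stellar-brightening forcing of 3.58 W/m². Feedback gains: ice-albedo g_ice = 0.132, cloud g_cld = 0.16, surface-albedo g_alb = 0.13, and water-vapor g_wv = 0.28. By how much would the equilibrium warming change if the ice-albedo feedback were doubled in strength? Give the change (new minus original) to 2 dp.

Original: g = 0.702, ΔT = 1.6/(1−0.702) = 5.3691 K.
With doubled ice-albedo: g' = 0.834, ΔT' = 1.6/(1−0.834) = 9.6386 K.
Change = 9.6386 − 5.3691 = 4.27 K.

4.27 K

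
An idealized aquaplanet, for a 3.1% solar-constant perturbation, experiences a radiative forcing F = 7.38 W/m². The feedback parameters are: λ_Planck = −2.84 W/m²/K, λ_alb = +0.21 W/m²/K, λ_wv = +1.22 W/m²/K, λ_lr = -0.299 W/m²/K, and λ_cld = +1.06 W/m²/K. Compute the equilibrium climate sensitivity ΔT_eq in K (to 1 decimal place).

11.4 K

Net feedback parameter λ = (−2.84) + (+0.21) + (+1.22) + (-0.299) + (+1.06) = -0.649 W/m²/K.
ΔT = −F/λ = −7.38/(-0.649) = 11.4 K.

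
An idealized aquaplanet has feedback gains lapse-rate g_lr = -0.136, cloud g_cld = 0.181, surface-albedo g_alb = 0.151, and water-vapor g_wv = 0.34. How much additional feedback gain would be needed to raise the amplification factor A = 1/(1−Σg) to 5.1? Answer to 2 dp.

0.27

Current total gain = 0.536.
Target gain for A = 5.1: g* = 1 − 1/5.1 = 0.8039.
Additional gain needed = 0.8039 − 0.536 = 0.27.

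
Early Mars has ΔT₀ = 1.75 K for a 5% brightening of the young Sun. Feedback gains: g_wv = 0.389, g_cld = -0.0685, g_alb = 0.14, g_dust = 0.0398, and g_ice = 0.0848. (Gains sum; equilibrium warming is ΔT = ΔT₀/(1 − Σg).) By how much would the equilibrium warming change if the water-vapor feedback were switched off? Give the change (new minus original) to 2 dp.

Original: g = 0.5851, ΔT = 1.75/(1−0.5851) = 4.2179 K.
Without water-vapor: g' = 0.1961, ΔT' = 1.75/(1−0.1961) = 2.1769 K.
Change = 2.1769 − 4.2179 = -2.04 K.

-2.04 K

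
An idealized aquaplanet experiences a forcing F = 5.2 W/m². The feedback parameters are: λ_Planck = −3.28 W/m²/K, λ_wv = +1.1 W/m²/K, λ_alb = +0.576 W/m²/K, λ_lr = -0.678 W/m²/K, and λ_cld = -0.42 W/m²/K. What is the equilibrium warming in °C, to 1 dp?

1.9 °C

Net feedback parameter λ = (−3.28) + (+1.1) + (+0.576) + (-0.678) + (-0.42) = -2.702 W/m²/K.
ΔT = −F/λ = −5.2/(-2.702) = 1.9 °C.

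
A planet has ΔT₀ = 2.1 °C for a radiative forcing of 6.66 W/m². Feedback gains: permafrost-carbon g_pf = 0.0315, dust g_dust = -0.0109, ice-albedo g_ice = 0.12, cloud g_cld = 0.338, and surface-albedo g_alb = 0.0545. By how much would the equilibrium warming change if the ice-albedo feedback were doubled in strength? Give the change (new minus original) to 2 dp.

1.56 °C

Original: g = 0.5331, ΔT = 2.1/(1−0.5331) = 4.4978 °C.
With doubled ice-albedo: g' = 0.6531, ΔT' = 2.1/(1−0.6531) = 6.0536 °C.
Change = 6.0536 − 4.4978 = 1.56 °C.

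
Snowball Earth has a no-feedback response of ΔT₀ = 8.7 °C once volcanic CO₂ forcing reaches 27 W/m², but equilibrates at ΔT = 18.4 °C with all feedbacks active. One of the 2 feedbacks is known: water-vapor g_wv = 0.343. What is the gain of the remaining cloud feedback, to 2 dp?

0.18

Amplification A = ΔT/ΔT₀ = 18.4/8.7 = 2.115.
Total gain g = 1 − 1/A = 1 − 1/2.115 = 0.5272.
The known gain is 0.343.
g_cld = 0.5272 − 0.343 = 0.18.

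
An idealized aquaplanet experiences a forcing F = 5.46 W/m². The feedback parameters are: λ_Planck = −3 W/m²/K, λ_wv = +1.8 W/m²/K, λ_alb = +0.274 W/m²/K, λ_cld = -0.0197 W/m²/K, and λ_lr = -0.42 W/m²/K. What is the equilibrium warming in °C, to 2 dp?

Net feedback parameter λ = (−3) + (+1.8) + (+0.274) + (-0.0197) + (-0.42) = -1.3657 W/m²/K.
ΔT = −F/λ = −5.46/(-1.3657) = 4.00 °C.

4.00 °C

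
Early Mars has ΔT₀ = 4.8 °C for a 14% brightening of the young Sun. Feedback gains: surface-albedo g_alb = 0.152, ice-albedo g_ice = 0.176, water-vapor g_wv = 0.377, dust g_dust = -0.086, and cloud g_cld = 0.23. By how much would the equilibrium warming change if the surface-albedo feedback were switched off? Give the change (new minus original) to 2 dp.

Original: g = 0.849, ΔT = 4.8/(1−0.849) = 31.7881 °C.
Without surface-albedo: g' = 0.697, ΔT' = 4.8/(1−0.697) = 15.8416 °C.
Change = 15.8416 − 31.7881 = -15.95 °C.

-15.95 °C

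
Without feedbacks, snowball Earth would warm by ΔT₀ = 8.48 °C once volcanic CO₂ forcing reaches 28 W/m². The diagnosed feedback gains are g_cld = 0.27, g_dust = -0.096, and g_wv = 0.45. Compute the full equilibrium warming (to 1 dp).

Total gain g = 0.27 − 0.096 + 0.45 = 0.624.
Amplification A = 1/(1 − 0.624) = 2.66.
ΔT = 8.48 × 2.66 = 22.6 °C.

22.6 °C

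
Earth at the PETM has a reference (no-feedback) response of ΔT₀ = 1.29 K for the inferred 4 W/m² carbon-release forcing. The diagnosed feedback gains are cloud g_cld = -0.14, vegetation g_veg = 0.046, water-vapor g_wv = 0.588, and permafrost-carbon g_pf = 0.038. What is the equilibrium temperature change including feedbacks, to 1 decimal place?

2.8 K

Total gain g = -0.14 + 0.046 + 0.588 + 0.038 = 0.532.
Amplification A = 1/(1 − 0.532) = 2.137.
ΔT = 1.29 × 2.137 = 2.8 K.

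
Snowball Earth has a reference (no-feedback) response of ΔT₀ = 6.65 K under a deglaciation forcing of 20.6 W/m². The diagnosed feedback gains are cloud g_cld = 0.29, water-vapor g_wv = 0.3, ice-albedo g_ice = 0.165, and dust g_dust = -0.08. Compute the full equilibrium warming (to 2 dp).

Total gain g = 0.29 + 0.3 + 0.165 − 0.08 = 0.675.
Amplification A = 1/(1 − 0.675) = 3.077.
ΔT = 6.65 × 3.077 = 20.46 K.

20.46 K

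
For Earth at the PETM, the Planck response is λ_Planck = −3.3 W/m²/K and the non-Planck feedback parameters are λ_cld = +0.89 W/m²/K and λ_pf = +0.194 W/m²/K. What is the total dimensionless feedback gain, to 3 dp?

0.328

Convert to gains: g_cld = 0.89/3.3 = 0.2697; g_pf = 0.194/3.3 = 0.05879.
Total gain g = 0.32849.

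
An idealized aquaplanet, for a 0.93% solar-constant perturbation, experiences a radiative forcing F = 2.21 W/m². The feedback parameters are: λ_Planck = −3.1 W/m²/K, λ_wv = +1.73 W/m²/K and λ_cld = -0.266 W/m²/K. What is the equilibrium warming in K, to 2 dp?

1.35 K

Net feedback parameter λ = (−3.1) + (+1.73) + (-0.266) = -1.636 W/m²/K.
ΔT = −F/λ = −2.21/(-1.636) = 1.35 K.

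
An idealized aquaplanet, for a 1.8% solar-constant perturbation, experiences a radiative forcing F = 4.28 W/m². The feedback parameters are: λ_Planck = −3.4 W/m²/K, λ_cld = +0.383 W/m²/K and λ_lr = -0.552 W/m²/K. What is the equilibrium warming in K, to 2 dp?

1.20 K

Net feedback parameter λ = (−3.4) + (+0.383) + (-0.552) = -3.569 W/m²/K.
ΔT = −F/λ = −4.28/(-3.569) = 1.20 K.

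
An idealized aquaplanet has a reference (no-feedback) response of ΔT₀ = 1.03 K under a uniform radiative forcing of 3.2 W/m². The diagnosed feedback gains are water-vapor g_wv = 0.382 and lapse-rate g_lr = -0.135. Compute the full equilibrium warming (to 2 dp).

Total gain g = 0.382 − 0.135 = 0.247.
Amplification A = 1/(1 − 0.247) = 1.328.
ΔT = 1.03 × 1.328 = 1.37 K.

1.37 K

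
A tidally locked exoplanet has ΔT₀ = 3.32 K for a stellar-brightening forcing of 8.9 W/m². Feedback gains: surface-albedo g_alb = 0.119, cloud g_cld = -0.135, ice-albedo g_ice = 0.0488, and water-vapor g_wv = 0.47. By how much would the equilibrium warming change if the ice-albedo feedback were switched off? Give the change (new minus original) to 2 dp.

Original: g = 0.5028, ΔT = 3.32/(1−0.5028) = 6.6774 K.
Without ice-albedo: g' = 0.454, ΔT' = 3.32/(1−0.454) = 6.0806 K.
Change = 6.0806 − 6.6774 = -0.60 K.

-0.60 K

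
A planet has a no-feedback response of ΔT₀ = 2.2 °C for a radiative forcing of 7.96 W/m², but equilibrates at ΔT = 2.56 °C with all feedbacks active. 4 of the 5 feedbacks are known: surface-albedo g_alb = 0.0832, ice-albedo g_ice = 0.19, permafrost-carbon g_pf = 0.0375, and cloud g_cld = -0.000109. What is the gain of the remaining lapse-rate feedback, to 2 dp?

Amplification A = ΔT/ΔT₀ = 2.56/2.2 = 1.164.
Total gain g = 1 − 1/A = 1 − 1/1.164 = 0.1409.
Known gains sum to 0.0832 + 0.19 + 0.0375 − 0.000109 = 0.310591.
g_lr = 0.1409 − 0.310591 = -0.17.

-0.17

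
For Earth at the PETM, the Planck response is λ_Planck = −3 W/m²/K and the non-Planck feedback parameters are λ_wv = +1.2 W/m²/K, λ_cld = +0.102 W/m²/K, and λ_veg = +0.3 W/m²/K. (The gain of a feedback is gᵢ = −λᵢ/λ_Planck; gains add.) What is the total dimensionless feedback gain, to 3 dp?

0.534

Convert to gains: g_wv = 1.2/3 = 0.4; g_cld = 0.102/3 = 0.034; g_veg = 0.3/3 = 0.1.
Total gain g = 0.534.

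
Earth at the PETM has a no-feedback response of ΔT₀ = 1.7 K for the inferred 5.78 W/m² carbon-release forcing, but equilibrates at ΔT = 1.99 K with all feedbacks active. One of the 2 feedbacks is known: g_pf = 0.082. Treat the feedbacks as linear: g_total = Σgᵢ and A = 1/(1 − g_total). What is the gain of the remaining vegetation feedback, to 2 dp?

0.06

Amplification A = ΔT/ΔT₀ = 1.99/1.7 = 1.171.
Total gain g = 1 − 1/A = 1 − 1/1.171 = 0.146.
The known gain is 0.082.
g_veg = 0.146 − 0.082 = 0.06.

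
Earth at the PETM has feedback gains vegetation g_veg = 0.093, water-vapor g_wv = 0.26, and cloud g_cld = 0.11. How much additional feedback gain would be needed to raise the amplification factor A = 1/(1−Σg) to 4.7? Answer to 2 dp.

0.32

Current total gain = 0.463.
Target gain for A = 4.7: g* = 1 − 1/4.7 = 0.7872.
Additional gain needed = 0.7872 − 0.463 = 0.32.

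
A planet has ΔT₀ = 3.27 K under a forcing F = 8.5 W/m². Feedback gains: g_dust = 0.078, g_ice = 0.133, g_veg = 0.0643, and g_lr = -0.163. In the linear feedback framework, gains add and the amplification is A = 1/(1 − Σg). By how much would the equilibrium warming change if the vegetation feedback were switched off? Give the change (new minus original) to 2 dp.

-0.25 K

Original: g = 0.1123, ΔT = 3.27/(1−0.1123) = 3.6837 K.
Without vegetation: g' = 0.048, ΔT' = 3.27/(1−0.048) = 3.4349 K.
Change = 3.4349 − 3.6837 = -0.25 K.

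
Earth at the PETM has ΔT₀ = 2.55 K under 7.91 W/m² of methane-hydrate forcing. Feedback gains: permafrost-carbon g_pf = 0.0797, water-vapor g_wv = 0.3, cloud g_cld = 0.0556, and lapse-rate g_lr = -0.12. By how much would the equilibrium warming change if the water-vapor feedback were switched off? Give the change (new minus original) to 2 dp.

Original: g = 0.3153, ΔT = 2.55/(1−0.3153) = 3.7243 K.
Without water-vapor: g' = 0.0153, ΔT' = 2.55/(1−0.0153) = 2.5896 K.
Change = 2.5896 − 3.7243 = -1.13 K.

-1.13 K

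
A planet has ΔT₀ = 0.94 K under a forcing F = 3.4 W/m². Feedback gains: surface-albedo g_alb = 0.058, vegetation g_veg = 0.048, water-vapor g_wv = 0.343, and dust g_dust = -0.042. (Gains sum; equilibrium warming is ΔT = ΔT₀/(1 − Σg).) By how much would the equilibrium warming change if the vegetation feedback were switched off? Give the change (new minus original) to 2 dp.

-0.12 K

Original: g = 0.407, ΔT = 0.94/(1−0.407) = 1.5852 K.
Without vegetation: g' = 0.359, ΔT' = 0.94/(1−0.359) = 1.4665 K.
Change = 1.4665 − 1.5852 = -0.12 K.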